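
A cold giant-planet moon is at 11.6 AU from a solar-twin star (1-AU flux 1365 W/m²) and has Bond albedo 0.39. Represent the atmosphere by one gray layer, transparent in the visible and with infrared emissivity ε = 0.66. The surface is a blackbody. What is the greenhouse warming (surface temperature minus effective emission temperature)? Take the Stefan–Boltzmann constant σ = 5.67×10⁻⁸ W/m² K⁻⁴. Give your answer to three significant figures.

Flux at the orbit: S = 1365/(11.6)² = 10.14 W/m².
Effective emission temperature (TOA balance): σT_e⁴ = S(1−α)/4 = 1.547 W/m² → T_e = 72.27 K.
Surface balance with a leaky layer gives σT_s⁴ = σT_e⁴·2/(2−ε), so T_s = T_e·[2/(2−0.66)]^(1/4) = 79.88 K.
T_s − T_e = 79.88 − 72.27 = 7.611 K.

7.61 kelvin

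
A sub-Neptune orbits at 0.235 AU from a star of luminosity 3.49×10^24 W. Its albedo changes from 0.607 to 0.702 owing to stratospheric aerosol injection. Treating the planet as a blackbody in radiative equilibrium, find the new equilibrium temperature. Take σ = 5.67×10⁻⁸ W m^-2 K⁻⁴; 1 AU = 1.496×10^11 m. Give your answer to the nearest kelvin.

Orbital distance: d = 0.235 AU = 3.516×10^10 m.
S = L/(4πd²) = 224.7 W m^-2.
New equilibrium: T₂ = [(1−0.702)·224.7/(4σ)]^(1/4) = 131.1 K.

131 kelvin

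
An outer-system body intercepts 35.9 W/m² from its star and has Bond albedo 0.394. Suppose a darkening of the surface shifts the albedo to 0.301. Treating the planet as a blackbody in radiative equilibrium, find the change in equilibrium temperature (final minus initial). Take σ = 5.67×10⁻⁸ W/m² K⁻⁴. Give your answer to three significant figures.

3.60 kelvin

Before: T₁ = [35.90·0.606/(4σ)]^(1/4) = 98.96 K.
With α = 0.301, T₂ = 102.6 K.
ΔT = T₂ − T₁ = 3.596 K.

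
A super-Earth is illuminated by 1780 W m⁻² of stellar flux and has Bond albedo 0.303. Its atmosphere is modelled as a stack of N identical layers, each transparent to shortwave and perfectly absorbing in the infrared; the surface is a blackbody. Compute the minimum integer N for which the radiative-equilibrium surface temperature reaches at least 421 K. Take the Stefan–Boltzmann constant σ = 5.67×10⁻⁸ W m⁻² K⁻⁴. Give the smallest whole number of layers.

5

The effective emission temperature is T_e = [S(1−α)/(4σ)]^¼ = 272.0 K.
T_s = (N+1)^(1/4)·T_e ≥ 421 K requires N+1 ≥ (T_s/T_e)⁴ = (421/272.0)⁴ = 5.743.
Rounding up, N = 5.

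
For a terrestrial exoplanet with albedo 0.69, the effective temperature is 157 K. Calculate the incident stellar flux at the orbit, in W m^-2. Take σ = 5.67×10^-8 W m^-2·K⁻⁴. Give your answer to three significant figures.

Invert the energy balance for S: S = 4σT⁴/(1−α).
The emitted flux is σT⁴ = 34.45 W m^-2.
S = 4·34.45/0.31 = 444.5 W m^-2.

445 W m^-2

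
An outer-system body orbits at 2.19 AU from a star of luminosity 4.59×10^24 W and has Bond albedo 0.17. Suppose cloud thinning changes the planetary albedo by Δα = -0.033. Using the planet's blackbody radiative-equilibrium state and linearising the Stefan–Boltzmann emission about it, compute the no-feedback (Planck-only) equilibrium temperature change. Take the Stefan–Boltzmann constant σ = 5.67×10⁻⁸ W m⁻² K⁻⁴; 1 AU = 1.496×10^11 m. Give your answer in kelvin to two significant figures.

Orbital distance: d = 2.19 AU = 3.276×10^11 m.
Spreading L over a sphere of radius d: S = 4.59×10^24/(4π·3.28×10^11²) = 3.403 W m⁻².
Unperturbed T_e = [3.403·(1−0.17)/(4σ)]^¼ = 59.40 K.
TOA radiative forcing: ΔF = −S·Δα/4 = −3.403·(-0.033)/4 = 0.02807 W m⁻².
Linearising σT⁴ gives d(σT⁴)/dT = 4σT_e³ = 0.04755 W m⁻² per K.
So ΔT₀ = 0.02807/0.04755 = 0.590 K.

0.59 K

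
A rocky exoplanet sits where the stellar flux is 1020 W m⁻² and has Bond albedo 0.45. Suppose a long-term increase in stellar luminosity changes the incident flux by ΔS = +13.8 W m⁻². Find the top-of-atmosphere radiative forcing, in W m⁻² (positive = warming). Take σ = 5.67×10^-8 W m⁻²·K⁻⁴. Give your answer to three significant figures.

Only a fraction (1−α) is absorbed and it's spread over 4πR², so ΔF = (1−α)ΔS/4 = 1.898 W m⁻².

1.90 W m⁻²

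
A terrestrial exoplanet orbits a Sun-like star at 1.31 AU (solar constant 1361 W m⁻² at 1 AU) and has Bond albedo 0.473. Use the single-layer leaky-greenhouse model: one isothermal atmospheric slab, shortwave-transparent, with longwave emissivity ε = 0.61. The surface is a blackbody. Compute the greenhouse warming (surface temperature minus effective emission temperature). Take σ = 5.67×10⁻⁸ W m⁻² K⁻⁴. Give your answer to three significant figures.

19.7 K

Irradiance scales as 1/d², so S = 1361 W m⁻² × (1/1.31)² = 793.1 W m⁻².
At the top of the atmosphere, σT_e⁴ = S(1−α)/4 = 104.5 W m⁻², giving T_e = 207.2 K.
The surface balance (absorbed SW + ε·downward IR = σT_s⁴) with T_a⁴ = T_s⁴/2 reduces to T_s = T_e·[2/(2−ε)]^¼ = 226.9 K.
Greenhouse warming: T_s − T_e = 19.73 K.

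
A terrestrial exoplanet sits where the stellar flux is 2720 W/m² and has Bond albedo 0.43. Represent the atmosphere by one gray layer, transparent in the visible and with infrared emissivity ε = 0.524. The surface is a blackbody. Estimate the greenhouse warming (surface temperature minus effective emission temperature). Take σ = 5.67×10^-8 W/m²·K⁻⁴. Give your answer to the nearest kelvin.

23 kelvin

Effective emission temperature (TOA balance): σT_e⁴ = S(1−α)/4 = 387.6 W/m² → T_e = 287.5 K.
The surface balance (absorbed SW + ε·downward IR = σT_s⁴) with T_a⁴ = T_s⁴/2 reduces to T_s = T_e·[2/(2−ε)]^¼ = 310.2 K.
Greenhouse warming: T_s − T_e = 22.69 K.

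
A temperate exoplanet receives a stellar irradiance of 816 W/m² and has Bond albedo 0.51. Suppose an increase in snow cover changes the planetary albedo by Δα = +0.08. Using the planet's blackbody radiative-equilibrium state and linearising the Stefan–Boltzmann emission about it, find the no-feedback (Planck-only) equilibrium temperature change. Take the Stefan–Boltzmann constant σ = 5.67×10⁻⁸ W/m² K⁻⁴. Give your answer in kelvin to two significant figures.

-8.4 K

Reference equilibrium: T_e = [S(1−α)/(4σ)]^(1/4) = 204.9 K.
ΔF = −(S/4)Δα = −(816.0/4)×(+0.08) = -16.32 W/m².
Linearising σT⁴ gives d(σT⁴)/dT = 4σT_e³ = 1.951 W/m² per K.
So ΔT₀ = -16.32/1.951 = -8.36 K.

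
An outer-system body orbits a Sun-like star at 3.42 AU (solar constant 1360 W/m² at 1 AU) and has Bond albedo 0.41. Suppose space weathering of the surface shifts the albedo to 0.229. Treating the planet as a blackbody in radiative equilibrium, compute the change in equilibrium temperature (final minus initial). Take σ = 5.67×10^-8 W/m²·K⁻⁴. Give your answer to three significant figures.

By the inverse-square law, S = 1360/3.42² = 116.3 W/m².
With α = 0.41, T₁ = 131.9 K.
Final:   T₂ = [S(1−0.229)/(4σ)]^(1/4) = 141.0 K.
Change: 141.0 − 131.9 = 9.123 K.

9.12 K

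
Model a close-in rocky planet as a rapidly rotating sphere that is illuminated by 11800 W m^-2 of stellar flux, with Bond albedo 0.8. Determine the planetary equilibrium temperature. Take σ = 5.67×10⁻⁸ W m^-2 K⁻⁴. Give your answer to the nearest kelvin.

319 K

The planet absorbs (1−α)S over its disc πR² and re-emits over 4πR², so the mean absorbed flux is (1−0.8)·11800/4 = 590.0 W m^-2.
Set σT⁴ = 590.0 → T = (590.0/σ)^(1/4) = 319.4 K.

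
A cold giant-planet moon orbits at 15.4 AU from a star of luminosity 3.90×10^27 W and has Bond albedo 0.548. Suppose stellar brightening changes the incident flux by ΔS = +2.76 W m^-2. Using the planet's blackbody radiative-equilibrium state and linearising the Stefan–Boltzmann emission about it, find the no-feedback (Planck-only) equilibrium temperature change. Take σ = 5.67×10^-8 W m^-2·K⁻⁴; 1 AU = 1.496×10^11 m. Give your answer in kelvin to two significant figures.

d = 15.4 × 1.496×10^11 m = 2.304×10^12 m.
Spreading L over a sphere of radius d: S = 3.90×10^27/(4π·2.30×10^12²) = 58.47 W m^-2.
Reference equilibrium: T_e = [S(1−α)/(4σ)]^(1/4) = 103.9 K.
Only a fraction (1−α) is absorbed and it's spread over 4πR², so ΔF = (1−α)ΔS/4 = 0.3119 W m^-2.
Linearising σT⁴ gives d(σT⁴)/dT = 4σT_e³ = 0.2544 W m^-2 per K.
Hence the no-feedback warming is ΔF/(4σT_e³) = 1.23 K.

1.2 kelvin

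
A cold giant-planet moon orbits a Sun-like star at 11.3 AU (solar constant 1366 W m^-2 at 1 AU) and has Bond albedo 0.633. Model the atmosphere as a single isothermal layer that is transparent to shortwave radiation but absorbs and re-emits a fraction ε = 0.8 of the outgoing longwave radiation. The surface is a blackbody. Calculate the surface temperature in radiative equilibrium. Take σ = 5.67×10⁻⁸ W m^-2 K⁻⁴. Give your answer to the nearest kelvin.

73 kelvin

Irradiance scales as 1/d², so S = 1366 W m^-2 × (1/11.3)² = 10.70 W m^-2.
The planet radiates to space at T_e = [S(1−α)/(4σ)]^(1/4) = 64.50 K.
For a single slab of emissivity ε, T_s⁴ = 2T_e⁴/(2−ε); thus T_s = 64.50·(1.667)^(1/4) = 73.29 K.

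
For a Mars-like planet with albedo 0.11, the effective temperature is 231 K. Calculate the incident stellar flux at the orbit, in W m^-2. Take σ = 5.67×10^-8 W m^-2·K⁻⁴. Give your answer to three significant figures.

726 W m^-2

From S(1−α)/4 = σT⁴: S = 4σT⁴/(1−α).
σT⁴ = 5.67×10⁻⁸·(231)⁴ = 161.4 W m^-2.
So S = 4×161.4/(1−0.11) = 725.6 W m^-2.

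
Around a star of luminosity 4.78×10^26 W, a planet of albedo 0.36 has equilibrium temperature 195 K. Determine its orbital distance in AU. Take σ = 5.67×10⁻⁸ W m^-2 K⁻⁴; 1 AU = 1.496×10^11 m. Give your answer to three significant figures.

Energy balance gives S = 4σT⁴/(1−α) = 512.4 W m^-2.
From L = 4πd²S, d = √(4.78×10^26/(4π·512.4)) = 2.725×10^11 m = 1.821 AU.

1.82 AU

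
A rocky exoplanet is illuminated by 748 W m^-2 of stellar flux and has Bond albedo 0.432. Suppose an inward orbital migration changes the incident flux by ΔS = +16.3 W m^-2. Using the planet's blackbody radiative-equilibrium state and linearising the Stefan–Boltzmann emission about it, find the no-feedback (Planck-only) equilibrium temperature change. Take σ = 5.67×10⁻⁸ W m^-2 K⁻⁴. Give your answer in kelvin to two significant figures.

Unperturbed T_e = [748.0·(1−0.432)/(4σ)]^¼ = 208.0 K.
Only a fraction (1−α) is absorbed and it's spread over 4πR², so ΔF = (1−α)ΔS/4 = 2.315 W m^-2.
The Planck feedback parameter is 4σT_e³ = 2.042 W m^-2/K.
So ΔT₀ = 2.315/2.042 = 1.13 K.

1.1 kelvin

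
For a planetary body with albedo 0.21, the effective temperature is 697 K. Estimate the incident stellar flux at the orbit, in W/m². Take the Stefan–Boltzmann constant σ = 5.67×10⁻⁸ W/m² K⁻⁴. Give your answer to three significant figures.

67800 W/m²

Invert the energy balance for S: S = 4σT⁴/(1−α).
The emitted flux is σT⁴ = 13380 W/m².
So S = 4×13380/(1−0.21) = 67760 W/m².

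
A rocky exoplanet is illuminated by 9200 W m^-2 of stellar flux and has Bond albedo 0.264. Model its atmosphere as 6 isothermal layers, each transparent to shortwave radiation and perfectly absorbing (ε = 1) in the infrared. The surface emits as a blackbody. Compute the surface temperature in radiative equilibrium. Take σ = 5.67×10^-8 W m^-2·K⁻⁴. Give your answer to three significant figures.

676 K

Top-of-atmosphere balance: σT_e⁴ = S(1−α)/4 = 1693 W m^-2 → T_e = 415.7 K.
For an N-layer opaque stack, T_s⁴ = (N+1)T_e⁴, hence T_s = (7)^(1/4)×415.7 K = 676.1 K.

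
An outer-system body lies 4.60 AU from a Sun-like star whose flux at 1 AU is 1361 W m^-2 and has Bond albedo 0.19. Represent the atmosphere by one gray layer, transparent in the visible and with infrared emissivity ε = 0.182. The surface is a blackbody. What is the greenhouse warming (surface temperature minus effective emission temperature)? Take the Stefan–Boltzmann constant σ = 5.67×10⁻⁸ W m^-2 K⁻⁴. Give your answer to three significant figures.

Irradiance scales as 1/d², so S = 1361 W m^-2 × (1/4.60)² = 64.32 W m^-2.
Effective emission temperature (TOA balance): σT_e⁴ = S(1−α)/4 = 13.02 W m^-2 → T_e = 123.1 K.
Surface balance with a leaky layer gives σT_s⁴ = σT_e⁴·2/(2−ε), so T_s = T_e·[2/(2−0.182)]^(1/4) = 126.1 K.
The atmosphere warms the surface by 2.972 K.

2.97 K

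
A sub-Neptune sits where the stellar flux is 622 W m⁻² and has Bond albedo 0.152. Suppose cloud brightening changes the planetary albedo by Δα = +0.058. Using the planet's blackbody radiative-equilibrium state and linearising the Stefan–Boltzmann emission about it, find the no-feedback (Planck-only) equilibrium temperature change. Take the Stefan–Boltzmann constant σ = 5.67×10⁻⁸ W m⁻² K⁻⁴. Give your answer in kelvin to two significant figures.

-3.8 K

Unperturbed T_e = [622.0·(1−0.152)/(4σ)]^¼ = 219.6 K.
ΔF = −(S/4)Δα = −(622.0/4)×(+0.058) = -9.019 W m⁻².
Planck response: λ_P = 4σT_e³ = 4·5.67×10⁻⁸·(219.6)³ = 2.402 W m⁻²/K.
So ΔT₀ = -9.019/2.402 = -3.75 K.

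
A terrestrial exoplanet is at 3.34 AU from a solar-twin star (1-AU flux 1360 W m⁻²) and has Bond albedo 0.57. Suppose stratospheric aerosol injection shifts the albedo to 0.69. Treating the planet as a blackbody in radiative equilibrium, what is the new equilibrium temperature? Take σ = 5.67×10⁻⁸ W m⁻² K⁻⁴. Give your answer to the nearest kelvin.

114 K

Flux at the orbit: S = 1360/(3.34)² = 121.9 W m⁻².
New equilibrium: T₂ = [(1−0.69)·121.9/(4σ)]^(1/4) = 113.6 K.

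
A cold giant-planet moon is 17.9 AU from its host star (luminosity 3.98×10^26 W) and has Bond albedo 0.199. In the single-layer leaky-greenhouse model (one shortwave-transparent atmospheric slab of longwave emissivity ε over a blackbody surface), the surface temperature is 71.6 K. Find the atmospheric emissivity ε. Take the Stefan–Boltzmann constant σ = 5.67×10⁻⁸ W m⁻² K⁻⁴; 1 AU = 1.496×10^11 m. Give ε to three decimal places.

d = 17.9 × 1.496×10^11 m = 2.678×10^12 m.
Flux at the orbit: S = L/(4πd²) = 3.98×10^26/(4π·(2.68×10^12)²) = 4.417 W m⁻².
TOA balance gives T_e = 62.85 K.
Since (2−ε)/2 = (T_e/T_s)⁴ = 0.5935, ε = 0.8129.

0.813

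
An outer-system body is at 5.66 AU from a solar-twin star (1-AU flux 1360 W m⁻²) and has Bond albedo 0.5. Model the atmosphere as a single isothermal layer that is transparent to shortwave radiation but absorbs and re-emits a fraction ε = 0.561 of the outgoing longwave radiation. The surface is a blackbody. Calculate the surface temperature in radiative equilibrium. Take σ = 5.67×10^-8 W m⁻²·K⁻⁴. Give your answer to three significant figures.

107 K

Irradiance scales as 1/d², so S = 1360 W m⁻² × (1/5.66)² = 42.45 W m⁻².
At the top of the atmosphere, σT_e⁴ = S(1−α)/4 = 5.307 W m⁻², giving T_e = 98.36 K.
Surface balance with a leaky layer gives σT_s⁴ = σT_e⁴·2/(2−ε), so T_s = T_e·[2/(2−0.561)]^(1/4) = 106.8 K.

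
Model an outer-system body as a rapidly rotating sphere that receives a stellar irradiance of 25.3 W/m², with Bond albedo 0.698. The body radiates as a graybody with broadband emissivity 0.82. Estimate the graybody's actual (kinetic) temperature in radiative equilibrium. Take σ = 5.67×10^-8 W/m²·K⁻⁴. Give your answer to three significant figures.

Absorbed flux (global mean): S(1−α)/4 = 25.30·0.302/4 = 1.910 W/m².
Equating to εσT⁴ with ε = 0.82: T = (1.910/0.82σ)^(1/4) = 80.06 K.

80.1 K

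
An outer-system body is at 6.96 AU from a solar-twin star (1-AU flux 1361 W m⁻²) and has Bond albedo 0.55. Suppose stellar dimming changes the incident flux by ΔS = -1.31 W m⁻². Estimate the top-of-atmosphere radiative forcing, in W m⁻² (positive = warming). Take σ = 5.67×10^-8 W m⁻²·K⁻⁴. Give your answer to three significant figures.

-0.147 W m⁻²

Irradiance scales as 1/d², so S = 1361 W m⁻² × (1/6.96)² = 28.10 W m⁻².
Only a fraction (1−α) is absorbed and it's spread over 4πR², so ΔF = (1−α)ΔS/4 = -0.1474 W m⁻².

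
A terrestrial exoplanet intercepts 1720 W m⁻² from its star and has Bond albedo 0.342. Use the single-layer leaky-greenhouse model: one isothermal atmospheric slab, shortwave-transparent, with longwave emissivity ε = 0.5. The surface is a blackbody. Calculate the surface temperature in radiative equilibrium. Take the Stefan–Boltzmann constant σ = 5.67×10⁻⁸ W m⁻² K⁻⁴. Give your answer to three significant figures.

Effective emission temperature (TOA balance): σT_e⁴ = S(1−α)/4 = 282.9 W m⁻² → T_e = 265.8 K.
For a single slab of emissivity ε, T_s⁴ = 2T_e⁴/(2−ε); thus T_s = 265.8·(1.333)^(1/4) = 285.6 K.

286 K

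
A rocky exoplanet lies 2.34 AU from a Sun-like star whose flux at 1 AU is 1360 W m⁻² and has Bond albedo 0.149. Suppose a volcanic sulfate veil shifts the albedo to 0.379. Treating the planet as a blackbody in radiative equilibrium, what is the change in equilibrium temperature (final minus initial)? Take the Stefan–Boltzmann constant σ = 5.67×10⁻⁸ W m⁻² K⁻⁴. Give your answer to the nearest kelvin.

-13 K

Flux at the orbit: S = 1360/(2.34)² = 248.4 W m⁻².
Initial: T₁ = [S(1−0.149)/(4σ)]^(1/4) = 174.7 K.
After:  T₂ = [248.4·0.621/(4σ)]^(1/4) = 161.5 K.
ΔT = T₂ − T₁ = -13.23 K.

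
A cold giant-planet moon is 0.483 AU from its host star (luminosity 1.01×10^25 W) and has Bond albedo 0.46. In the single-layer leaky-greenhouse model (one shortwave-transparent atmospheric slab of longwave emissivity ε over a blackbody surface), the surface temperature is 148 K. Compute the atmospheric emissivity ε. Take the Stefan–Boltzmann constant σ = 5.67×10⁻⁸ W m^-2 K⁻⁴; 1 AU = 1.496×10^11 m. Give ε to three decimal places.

0.472

d = 0.483 × 1.496×10^11 m = 7.226×10^10 m.
Flux at the orbit: S = L/(4πd²) = 1.01×10^25/(4π·(7.23×10^10)²) = 153.9 W m^-2.
Effective temperature: T_e = [S(1−α)/(4σ)]^(1/4) = 138.4 K.
Since (2−ε)/2 = (T_e/T_s)⁴ = 0.7639, ε = 0.4721.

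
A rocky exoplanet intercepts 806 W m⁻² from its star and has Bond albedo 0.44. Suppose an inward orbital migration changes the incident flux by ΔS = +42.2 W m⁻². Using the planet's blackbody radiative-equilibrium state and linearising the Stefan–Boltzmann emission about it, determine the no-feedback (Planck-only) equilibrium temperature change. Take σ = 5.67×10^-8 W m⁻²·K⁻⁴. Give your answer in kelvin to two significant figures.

2.8 kelvin

The baseline emission temperature is T_e = 211.2 K.
TOA radiative forcing: ΔF = (1−α)ΔS/4 = 0.56·(+42.2)/4 = 5.908 W m⁻².
Linearising σT⁴ gives d(σT⁴)/dT = 4σT_e³ = 2.137 W m⁻² per K.
So ΔT₀ = 5.908/2.137 = 2.76 K.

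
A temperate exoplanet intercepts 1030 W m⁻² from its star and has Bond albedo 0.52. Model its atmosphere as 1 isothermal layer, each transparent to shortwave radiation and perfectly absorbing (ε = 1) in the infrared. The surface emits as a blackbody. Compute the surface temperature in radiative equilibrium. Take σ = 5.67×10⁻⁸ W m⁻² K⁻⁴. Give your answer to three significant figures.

257 K

Top-of-atmosphere balance: σT_e⁴ = S(1−α)/4 = 123.6 W m⁻² → T_e = 216.1 K.
For an N-layer opaque stack, T_s⁴ = (N+1)T_e⁴, hence T_s = (2)^(1/4)×216.1 K = 257.0 K.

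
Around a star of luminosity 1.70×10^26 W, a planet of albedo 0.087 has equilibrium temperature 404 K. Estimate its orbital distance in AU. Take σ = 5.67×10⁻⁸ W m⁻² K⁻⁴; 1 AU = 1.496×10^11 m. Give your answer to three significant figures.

0.302 AU

The flux needed for this T is 4σT⁴/(1−0.087) = 6618 W m⁻².
Then d = [L/(4πS)]^(1/2) = 4.521×10^10 m, i.e. 0.3022 AU.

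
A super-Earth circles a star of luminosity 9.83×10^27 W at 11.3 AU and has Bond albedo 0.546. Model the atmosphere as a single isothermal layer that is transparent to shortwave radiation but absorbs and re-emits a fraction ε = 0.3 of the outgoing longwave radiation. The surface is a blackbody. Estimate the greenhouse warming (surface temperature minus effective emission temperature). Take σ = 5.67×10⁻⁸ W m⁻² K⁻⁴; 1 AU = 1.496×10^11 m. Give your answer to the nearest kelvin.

d = 11.3 × 1.496×10^11 m = 1.690×10^12 m.
Flux at the orbit: S = L/(4πd²) = 9.83×10^27/(4π·(1.69×10^12)²) = 273.7 W m⁻².
The planet radiates to space at T_e = [S(1−α)/(4σ)]^(1/4) = 153.0 K.
Surface balance with a leaky layer gives σT_s⁴ = σT_e⁴·2/(2−ε), so T_s = T_e·[2/(2−0.3)]^(1/4) = 159.3 K.
The atmosphere warms the surface by 6.344 K.

6 K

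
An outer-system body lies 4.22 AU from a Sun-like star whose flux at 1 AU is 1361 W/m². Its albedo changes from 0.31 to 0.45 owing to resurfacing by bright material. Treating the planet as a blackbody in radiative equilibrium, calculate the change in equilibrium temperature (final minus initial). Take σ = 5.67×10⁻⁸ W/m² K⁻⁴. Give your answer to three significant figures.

By the inverse-square law, S = 1361/4.22² = 76.42 W/m².
Before: T₁ = [76.42·0.69/(4σ)]^(1/4) = 123.5 K.
Final:   T₂ = [S(1−0.45)/(4σ)]^(1/4) = 116.7 K.
ΔT = T₂ − T₁ = -6.806 K.

-6.81 kelvin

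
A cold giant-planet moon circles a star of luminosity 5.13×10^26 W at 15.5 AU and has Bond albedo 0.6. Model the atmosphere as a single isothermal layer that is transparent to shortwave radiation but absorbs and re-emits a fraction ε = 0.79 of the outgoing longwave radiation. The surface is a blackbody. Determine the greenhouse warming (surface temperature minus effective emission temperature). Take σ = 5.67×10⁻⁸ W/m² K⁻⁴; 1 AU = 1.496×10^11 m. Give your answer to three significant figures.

Orbital distance: d = 15.5 AU = 2.319×10^12 m.
Flux at the orbit: S = L/(4πd²) = 5.13×10^26/(4π·(2.32×10^12)²) = 7.592 W/m².
At the top of the atmosphere, σT_e⁴ = S(1−α)/4 = 0.7592 W/m², giving T_e = 60.49 K.
The surface balance (absorbed SW + ε·downward IR = σT_s⁴) with T_a⁴ = T_s⁴/2 reduces to T_s = T_e·[2/(2−ε)]^¼ = 68.59 K.
Greenhouse warming: T_s − T_e = 8.098 K.

8.10 kelvin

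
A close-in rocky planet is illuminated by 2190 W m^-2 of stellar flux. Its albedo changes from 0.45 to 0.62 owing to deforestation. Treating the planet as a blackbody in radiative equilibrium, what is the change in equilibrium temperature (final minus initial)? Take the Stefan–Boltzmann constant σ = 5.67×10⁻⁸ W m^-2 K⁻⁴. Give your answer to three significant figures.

-23.8 kelvin

Initial: T₁ = [S(1−0.45)/(4σ)]^(1/4) = 270.0 K.
Final:   T₂ = [S(1−0.62)/(4σ)]^(1/4) = 246.1 K.
Change: 246.1 − 270.0 = -23.84 K.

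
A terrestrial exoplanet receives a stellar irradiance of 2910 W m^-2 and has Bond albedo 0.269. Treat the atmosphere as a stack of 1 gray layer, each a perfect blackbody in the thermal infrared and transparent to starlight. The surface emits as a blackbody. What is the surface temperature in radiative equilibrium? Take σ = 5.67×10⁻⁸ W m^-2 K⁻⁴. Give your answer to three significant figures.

370 K

The effective emission temperature is T_e = [S(1−α)/(4σ)]^¼ = 311.2 K.
Layer-by-layer balance gives σT_s⁴ = (N+1)σT_e⁴, so T_s = 2^¼·311.2 = 370.1 K.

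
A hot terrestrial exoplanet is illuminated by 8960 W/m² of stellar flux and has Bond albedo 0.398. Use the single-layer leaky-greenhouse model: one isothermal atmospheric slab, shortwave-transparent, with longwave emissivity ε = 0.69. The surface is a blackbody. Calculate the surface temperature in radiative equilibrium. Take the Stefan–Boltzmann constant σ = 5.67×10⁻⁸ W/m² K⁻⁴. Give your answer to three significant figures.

437 K

Effective emission temperature (TOA balance): σT_e⁴ = S(1−α)/4 = 1348 W/m² → T_e = 392.7 K.
The surface balance (absorbed SW + ε·downward IR = σT_s⁴) with T_a⁴ = T_s⁴/2 reduces to T_s = T_e·[2/(2−ε)]^¼ = 436.5 K.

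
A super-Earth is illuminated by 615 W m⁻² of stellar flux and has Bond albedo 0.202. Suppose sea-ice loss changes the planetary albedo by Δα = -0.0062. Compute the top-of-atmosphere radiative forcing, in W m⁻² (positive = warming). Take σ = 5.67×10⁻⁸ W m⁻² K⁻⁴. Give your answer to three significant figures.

0.953 W m⁻²

TOA radiative forcing: ΔF = −S·Δα/4 = −615.0·(-0.0062)/4 = 0.9532 W m⁻².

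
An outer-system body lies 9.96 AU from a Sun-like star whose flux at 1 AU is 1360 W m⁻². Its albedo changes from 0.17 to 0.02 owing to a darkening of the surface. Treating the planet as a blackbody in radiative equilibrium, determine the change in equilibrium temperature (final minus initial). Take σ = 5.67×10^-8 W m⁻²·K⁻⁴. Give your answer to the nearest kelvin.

4 K

By the inverse-square law, S = 1360/9.96² = 13.71 W m⁻².
Initial: T₁ = [S(1−0.17)/(4σ)]^(1/4) = 84.16 K.
After:  T₂ = [13.71·0.98/(4σ)]^(1/4) = 87.73 K.
ΔT = T₂ − T₁ = 3.569 K.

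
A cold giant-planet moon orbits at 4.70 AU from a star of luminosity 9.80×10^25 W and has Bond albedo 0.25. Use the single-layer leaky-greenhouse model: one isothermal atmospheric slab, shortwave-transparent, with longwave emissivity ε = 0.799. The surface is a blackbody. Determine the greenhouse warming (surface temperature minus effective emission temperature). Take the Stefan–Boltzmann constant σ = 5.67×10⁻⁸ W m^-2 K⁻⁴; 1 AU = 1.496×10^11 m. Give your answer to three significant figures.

d = 4.70 × 1.496×10^11 m = 7.031×10^11 m.
S = L/(4πd²) = 15.77 W m^-2.
At the top of the atmosphere, σT_e⁴ = S(1−α)/4 = 2.958 W m^-2, giving T_e = 84.99 K.
The surface balance (absorbed SW + ε·downward IR = σT_s⁴) with T_a⁴ = T_s⁴/2 reduces to T_s = T_e·[2/(2−ε)]^¼ = 96.54 K.
Greenhouse warming: T_s − T_e = 11.56 K.

11.6 K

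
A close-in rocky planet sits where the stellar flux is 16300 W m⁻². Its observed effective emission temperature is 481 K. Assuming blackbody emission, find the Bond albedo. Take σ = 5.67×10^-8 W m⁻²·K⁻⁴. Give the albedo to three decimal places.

0.255

Energy balance: S(1−α)/4 = σT⁴, so 1−α = 4σT⁴/S.
σT⁴ = 3035 W m⁻², so 4σT⁴ = 12140 W m⁻².
Hence α = 1 − 12140/16300 = 0.2552.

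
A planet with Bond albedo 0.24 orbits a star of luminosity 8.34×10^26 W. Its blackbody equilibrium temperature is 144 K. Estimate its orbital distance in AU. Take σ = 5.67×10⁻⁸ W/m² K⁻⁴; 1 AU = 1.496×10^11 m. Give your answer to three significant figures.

Energy balance gives S = 4σT⁴/(1−α) = 128.3 W/m².
S = L/(4πd²) → d = √(L/4πS) = √(8.34×10^26/(4π·128.3)) = 7.192×10^11 m = 4.807 AU.

4.81 AU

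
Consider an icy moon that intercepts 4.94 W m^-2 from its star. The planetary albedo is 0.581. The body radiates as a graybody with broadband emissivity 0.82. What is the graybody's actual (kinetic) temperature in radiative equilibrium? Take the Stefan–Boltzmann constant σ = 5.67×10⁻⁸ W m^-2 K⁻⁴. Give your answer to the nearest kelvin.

58 kelvin

The planet absorbs (1−α)S over its disc πR² and re-emits over 4πR², so the mean absorbed flux is (1−0.581)·4.940/4 = 0.5175 W m^-2.
Equating to εσT⁴ with ε = 0.82: T = (0.5175/0.82σ)^(1/4) = 57.76 K.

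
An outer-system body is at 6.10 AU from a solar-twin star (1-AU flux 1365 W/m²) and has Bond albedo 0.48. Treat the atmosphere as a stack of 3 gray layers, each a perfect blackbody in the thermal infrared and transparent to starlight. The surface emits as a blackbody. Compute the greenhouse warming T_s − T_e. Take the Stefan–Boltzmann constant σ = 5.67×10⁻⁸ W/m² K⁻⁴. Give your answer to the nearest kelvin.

40 K

Irradiance scales as 1/d², so S = 1365 W/m² × (1/6.10)² = 36.68 W/m².
Top-of-atmosphere balance: σT_e⁴ = S(1−α)/4 = 4.769 W/m² → T_e = 95.77 K.
T_s = (N+1)^(1/4)·T_e = 135.4 K.
Warming: T_s − T_e = 39.67 K.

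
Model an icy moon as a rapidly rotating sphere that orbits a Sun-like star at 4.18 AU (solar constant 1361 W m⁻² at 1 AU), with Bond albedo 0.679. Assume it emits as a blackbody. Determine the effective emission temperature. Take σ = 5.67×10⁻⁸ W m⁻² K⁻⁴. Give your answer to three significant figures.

Irradiance scales as 1/d², so S = 1361 W m⁻² × (1/4.18)² = 77.89 W m⁻².
The planet absorbs (1−α)S over its disc πR² and re-emits over 4πR², so the mean absorbed flux is (1−0.679)·77.89/4 = 6.251 W m⁻².
Balancing against σT⁴: T = (6.251/5.67×10⁻⁸)^(1/4) = 102.5 K.

102 K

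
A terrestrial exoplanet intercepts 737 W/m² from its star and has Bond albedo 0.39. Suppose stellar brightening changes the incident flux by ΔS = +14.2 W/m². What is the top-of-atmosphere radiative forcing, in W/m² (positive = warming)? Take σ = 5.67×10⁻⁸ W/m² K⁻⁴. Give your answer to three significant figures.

2.17 W/m²

Only a fraction (1−α) is absorbed and it's spread over 4πR², so ΔF = (1−α)ΔS/4 = 2.165 W/m².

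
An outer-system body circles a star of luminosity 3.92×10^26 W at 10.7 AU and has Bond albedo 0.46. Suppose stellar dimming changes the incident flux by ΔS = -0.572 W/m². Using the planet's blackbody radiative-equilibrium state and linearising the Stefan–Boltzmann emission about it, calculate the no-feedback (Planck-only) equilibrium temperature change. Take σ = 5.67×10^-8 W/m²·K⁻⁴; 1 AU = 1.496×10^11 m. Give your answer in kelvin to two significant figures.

-0.86 K

Orbital distance: d = 10.7 AU = 1.601×10^12 m.
S = L/(4πd²) = 12.17 W/m².
Unperturbed T_e = [12.17·(1−0.46)/(4σ)]^¼ = 73.38 K.
TOA radiative forcing: ΔF = (1−α)ΔS/4 = 0.54·(-0.572)/4 = -0.07722 W/m².
Linearising σT⁴ gives d(σT⁴)/dT = 4σT_e³ = 0.08960 W/m² per K.
ΔT₀ = ΔF/λ_P = -0.07722/0.08960 = -0.862 K.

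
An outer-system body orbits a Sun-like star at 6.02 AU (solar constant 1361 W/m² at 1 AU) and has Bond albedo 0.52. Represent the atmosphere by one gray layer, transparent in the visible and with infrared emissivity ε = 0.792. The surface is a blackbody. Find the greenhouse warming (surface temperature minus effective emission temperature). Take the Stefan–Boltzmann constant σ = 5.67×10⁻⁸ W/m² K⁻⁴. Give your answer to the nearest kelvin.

Flux at the orbit: S = 1361/(6.02)² = 37.55 W/m².
The planet radiates to space at T_e = [S(1−α)/(4σ)]^(1/4) = 94.42 K.
For a single slab of emissivity ε, T_s⁴ = 2T_e⁴/(2−ε); thus T_s = 94.42·(1.656)^(1/4) = 107.1 K.
Greenhouse warming: T_s − T_e = 12.68 K.

13 K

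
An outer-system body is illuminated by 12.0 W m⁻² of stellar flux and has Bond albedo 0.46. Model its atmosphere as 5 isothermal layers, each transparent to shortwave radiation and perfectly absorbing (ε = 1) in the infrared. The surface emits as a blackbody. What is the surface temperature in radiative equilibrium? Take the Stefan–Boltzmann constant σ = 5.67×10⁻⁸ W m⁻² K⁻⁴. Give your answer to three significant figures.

114 kelvin

OLR = S(1−α)/4 = 1.620 W m⁻²; the top layer radiates at T_e = 73.11 K.
Layer-by-layer balance gives σT_s⁴ = (N+1)σT_e⁴, so T_s = 6^¼·73.11 = 114.4 K.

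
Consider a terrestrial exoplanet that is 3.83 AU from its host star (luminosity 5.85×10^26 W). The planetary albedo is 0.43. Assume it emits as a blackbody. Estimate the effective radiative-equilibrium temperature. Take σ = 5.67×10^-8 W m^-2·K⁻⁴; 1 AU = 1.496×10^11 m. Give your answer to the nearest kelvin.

137 K

Orbital distance: d = 3.83 AU = 5.730×10^11 m.
Spreading L over a sphere of radius d: S = 5.85×10^26/(4π·5.73×10^11²) = 141.8 W m^-2.
Averaging over the sphere, the absorbed flux is S(1−α)/4 = 20.21 W m^-2.
Balancing against σT⁴: T = (20.21/5.67×10⁻⁸)^(1/4) = 137.4 K.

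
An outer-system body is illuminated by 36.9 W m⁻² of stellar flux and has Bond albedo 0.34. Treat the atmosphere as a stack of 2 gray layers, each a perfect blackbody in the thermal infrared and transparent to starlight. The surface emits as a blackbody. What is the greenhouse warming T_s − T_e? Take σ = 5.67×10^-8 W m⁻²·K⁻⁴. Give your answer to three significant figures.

OLR = S(1−α)/4 = 6.088 W m⁻²; the top layer radiates at T_e = 101.8 K.
Surface: T_s = (3)^¼·T_e = 134.0 K.
So the greenhouse effect raises the surface by 134.0 − 101.8 = 32.18 K.

32.2 K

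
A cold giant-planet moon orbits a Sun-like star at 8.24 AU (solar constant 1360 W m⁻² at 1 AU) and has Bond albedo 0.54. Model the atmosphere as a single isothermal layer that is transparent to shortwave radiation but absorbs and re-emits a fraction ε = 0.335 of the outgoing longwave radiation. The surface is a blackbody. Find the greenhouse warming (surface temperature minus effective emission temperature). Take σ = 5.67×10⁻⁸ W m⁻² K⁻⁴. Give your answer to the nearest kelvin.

By the inverse-square law, S = 1360/8.24² = 20.03 W m⁻².
At the top of the atmosphere, σT_e⁴ = S(1−α)/4 = 2.303 W m⁻², giving T_e = 79.84 K.
Surface balance with a leaky layer gives σT_s⁴ = σT_e⁴·2/(2−ε), so T_s = T_e·[2/(2−0.335)]^(1/4) = 83.58 K.
Greenhouse warming: T_s − T_e = 3.744 K.

4 K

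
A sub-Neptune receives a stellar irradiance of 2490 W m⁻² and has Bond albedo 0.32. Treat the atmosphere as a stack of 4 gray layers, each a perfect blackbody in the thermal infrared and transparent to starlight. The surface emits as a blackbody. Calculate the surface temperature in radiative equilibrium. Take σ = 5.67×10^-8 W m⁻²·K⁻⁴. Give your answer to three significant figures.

OLR = S(1−α)/4 = 423.3 W m⁻²; the top layer radiates at T_e = 293.9 K.
For an N-layer opaque stack, T_s⁴ = (N+1)T_e⁴, hence T_s = (5)^(1/4)×293.9 K = 439.6 K.

440 K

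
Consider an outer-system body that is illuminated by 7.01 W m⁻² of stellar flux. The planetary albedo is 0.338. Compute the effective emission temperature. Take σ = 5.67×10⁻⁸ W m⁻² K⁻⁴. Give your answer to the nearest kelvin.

Absorbed flux (global mean): S(1−α)/4 = 7.010·0.662/4 = 1.160 W m⁻².
In equilibrium σT⁴ equals this, so T = 67.26 K.

67 K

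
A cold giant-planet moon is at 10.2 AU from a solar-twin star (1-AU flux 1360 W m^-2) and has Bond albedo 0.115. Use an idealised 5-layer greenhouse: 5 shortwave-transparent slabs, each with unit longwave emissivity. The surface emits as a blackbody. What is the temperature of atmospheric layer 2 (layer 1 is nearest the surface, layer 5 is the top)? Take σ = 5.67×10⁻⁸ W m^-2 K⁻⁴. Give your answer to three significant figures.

120 K

Irradiance scales as 1/d², so S = 1360 W m^-2 × (1/10.2)² = 13.07 W m^-2.
The effective emission temperature is T_e = [S(1−α)/(4σ)]^¼ = 84.51 K.
The net upward flux σT_e⁴ is constant between every pair of levels, so T_k⁴ = (N+1−k)T_e⁴.
With k = 2: T_2 = (5+1−2)^¼·84.51 K = 119.5 K.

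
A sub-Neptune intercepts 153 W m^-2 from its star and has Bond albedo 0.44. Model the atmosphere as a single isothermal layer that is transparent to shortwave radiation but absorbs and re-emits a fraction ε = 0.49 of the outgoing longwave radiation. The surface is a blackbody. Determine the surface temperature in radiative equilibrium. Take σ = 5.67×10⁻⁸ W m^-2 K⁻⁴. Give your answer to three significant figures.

At the top of the atmosphere, σT_e⁴ = S(1−α)/4 = 21.42 W m^-2, giving T_e = 139.4 K.
The surface balance (absorbed SW + ε·downward IR = σT_s⁴) with T_a⁴ = T_s⁴/2 reduces to T_s = T_e·[2/(2−ε)]^¼ = 149.6 K.

150 kelvin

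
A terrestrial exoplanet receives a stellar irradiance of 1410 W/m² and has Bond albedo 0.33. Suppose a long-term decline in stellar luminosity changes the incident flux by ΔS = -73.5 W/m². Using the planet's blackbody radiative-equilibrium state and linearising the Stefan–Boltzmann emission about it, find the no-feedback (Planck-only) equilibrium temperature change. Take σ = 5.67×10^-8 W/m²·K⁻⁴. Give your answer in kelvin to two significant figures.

-3.3 K

The baseline emission temperature is T_e = 254.0 K.
TOA radiative forcing: ΔF = (1−α)ΔS/4 = 0.67·(-73.5)/4 = -12.31 W/m².
The Planck feedback parameter is 4σT_e³ = 3.719 W/m²/K.
ΔT₀ = ΔF/λ_P = -12.31/3.719 = -3.31 K.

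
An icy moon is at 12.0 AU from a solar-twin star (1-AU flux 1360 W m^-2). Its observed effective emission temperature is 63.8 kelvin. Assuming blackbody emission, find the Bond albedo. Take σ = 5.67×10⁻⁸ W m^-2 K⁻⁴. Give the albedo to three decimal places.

0.602

By the inverse-square law, S = 1360/12.0² = 9.444 W m^-2.
Rearranging the radiative balance, α = 1 − 4σT⁴/S.
4σT⁴ = 4·5.67×10⁻⁸·(63.8)⁴ = 3.758 W m^-2.
1−α = 3.758/9.444 = 0.3979, so α = 0.6021.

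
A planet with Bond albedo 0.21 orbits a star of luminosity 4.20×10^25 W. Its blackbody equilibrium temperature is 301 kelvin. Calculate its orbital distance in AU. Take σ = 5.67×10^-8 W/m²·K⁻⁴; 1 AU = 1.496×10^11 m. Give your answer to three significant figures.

0.252 AU

Required flux: S = 4σT⁴/(1−α) = 2357 W/m².
Then d = [L/(4πS)]^(1/2) = 3.766×10^10 m, i.e. 0.2517 AU.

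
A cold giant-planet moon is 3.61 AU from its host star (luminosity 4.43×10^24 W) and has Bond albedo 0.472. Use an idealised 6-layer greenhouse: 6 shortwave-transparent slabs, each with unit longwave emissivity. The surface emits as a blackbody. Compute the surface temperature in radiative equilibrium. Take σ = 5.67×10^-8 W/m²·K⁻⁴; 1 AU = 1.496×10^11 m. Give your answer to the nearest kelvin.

67 K

d = 3.61 × 1.496×10^11 m = 5.401×10^11 m.
Flux at the orbit: S = L/(4πd²) = 4.43×10^24/(4π·(5.40×10^11)²) = 1.209 W/m².
Top-of-atmosphere balance: σT_e⁴ = S(1−α)/4 = 0.1595 W/m² → T_e = 40.96 K.
For an N-layer opaque stack, T_s⁴ = (N+1)T_e⁴, hence T_s = (7)^(1/4)×40.96 K = 66.62 K.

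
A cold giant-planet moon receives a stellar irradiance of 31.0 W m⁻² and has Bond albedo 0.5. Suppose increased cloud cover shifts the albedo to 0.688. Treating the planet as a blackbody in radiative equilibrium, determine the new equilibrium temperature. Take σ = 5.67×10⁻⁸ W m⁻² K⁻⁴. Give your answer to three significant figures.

80.8 kelvin

T₂ = [S(1−α₂)/(4σ)]^(1/4) = [31.00·0.312/(4σ)]^(1/4) = 80.81 K.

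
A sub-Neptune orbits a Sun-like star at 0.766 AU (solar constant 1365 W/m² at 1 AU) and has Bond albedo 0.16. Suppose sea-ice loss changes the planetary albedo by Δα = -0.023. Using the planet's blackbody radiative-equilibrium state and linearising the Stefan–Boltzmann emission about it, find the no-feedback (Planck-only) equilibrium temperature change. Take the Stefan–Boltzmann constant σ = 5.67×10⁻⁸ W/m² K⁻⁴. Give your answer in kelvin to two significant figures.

Irradiance scales as 1/d², so S = 1365 W/m² × (1/0.766)² = 2326 W/m².
Reference equilibrium: T_e = [S(1−α)/(4σ)]^(1/4) = 304.7 K.
ΔF = −(S/4)Δα = −(2326/4)×(-0.023) = 13.38 W/m².
Planck response: λ_P = 4σT_e³ = 4·5.67×10⁻⁸·(304.7)³ = 6.414 W/m²/K.
ΔT₀ = ΔF/λ_P = 13.38/6.414 = 2.09 K.

2.1 kelvin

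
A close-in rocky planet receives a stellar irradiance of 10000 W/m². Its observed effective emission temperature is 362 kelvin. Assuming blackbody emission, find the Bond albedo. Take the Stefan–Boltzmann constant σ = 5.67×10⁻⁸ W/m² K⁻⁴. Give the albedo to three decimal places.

Energy balance: S(1−α)/4 = σT⁴, so 1−α = 4σT⁴/S.
4σT⁴ = 4·5.67×10⁻⁸·(362)⁴ = 3895 W/m².
1−α = 3895/10000 = 0.3895, so α = 0.6105.

0.611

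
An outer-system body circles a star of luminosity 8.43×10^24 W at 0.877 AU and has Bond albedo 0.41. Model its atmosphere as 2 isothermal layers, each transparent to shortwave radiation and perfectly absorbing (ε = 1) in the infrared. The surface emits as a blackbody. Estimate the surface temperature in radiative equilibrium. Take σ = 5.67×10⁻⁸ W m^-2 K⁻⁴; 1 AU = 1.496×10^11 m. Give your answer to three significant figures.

Orbital distance: d = 0.877 AU = 1.312×10^11 m.
S = L/(4πd²) = 38.97 W m^-2.
The effective emission temperature is T_e = [S(1−α)/(4σ)]^¼ = 100.3 K.
For an N-layer opaque stack, T_s⁴ = (N+1)T_e⁴, hence T_s = (3)^(1/4)×100.3 K = 132.1 K.

132 kelvin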